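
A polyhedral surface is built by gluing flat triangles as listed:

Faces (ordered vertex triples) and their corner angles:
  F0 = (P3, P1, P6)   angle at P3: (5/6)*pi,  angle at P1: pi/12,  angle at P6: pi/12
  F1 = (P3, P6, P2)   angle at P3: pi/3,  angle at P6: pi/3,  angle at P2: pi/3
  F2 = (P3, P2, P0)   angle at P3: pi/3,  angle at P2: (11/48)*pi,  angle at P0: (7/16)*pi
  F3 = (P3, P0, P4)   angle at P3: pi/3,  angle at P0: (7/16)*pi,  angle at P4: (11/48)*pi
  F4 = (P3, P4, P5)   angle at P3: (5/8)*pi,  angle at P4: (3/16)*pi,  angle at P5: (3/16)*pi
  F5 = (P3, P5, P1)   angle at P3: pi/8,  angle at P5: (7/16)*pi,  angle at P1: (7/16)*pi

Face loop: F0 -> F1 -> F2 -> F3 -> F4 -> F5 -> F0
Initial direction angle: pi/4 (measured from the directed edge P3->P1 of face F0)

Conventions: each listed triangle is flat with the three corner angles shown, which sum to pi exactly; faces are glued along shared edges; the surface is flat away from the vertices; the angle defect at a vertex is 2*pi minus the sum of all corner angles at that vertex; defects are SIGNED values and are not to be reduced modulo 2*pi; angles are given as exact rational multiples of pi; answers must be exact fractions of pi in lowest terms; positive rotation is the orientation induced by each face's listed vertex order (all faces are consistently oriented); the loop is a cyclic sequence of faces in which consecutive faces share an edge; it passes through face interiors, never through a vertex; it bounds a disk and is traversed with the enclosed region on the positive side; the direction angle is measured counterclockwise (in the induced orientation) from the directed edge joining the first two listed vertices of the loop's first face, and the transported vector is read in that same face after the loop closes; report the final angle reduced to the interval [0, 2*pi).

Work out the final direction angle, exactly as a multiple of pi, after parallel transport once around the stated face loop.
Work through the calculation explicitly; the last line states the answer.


enclosed vertex P3: corner angles sum to (31/12)*pi, defect = 2*pi - (31/12)*pi = (-7/12)*pi
holonomy = initial angle + sum of enclosed defects (mod 2*pi), positive in the induced orientation
final angle = pi/4 - (7/12)*pi = (5/3)*pi (mod 2*pi)

Answer: final direction angle = (5/3)*pi


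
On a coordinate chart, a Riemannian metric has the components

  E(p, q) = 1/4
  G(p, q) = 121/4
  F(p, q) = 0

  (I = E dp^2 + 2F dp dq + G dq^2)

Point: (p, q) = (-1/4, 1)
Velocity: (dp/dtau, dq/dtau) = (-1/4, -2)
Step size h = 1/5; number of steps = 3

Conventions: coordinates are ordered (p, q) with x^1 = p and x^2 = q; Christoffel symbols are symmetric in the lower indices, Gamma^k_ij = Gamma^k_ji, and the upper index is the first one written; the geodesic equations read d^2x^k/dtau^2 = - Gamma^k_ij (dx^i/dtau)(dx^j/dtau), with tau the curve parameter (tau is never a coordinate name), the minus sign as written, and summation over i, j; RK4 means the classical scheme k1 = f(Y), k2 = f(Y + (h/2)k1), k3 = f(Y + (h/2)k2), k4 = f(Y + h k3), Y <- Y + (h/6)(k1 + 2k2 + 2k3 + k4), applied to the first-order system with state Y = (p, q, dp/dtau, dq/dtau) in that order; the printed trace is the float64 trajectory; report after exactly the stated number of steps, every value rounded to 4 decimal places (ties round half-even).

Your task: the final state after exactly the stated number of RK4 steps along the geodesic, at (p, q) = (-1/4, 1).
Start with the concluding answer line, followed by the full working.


Answer: p = -0.4000, q = -0.2000, dp/dtau = -0.2500, dq/dtau = -2.0000

f(Y) = (dp/dtau, dq/dtau, -Gamma^p_ij Y'^i Y'^j, -Gamma^q_ij Y'^i Y'^j) with the Gammas evaluated at the stage position; h = 0.200000; intermediate values shown to 6 dp
step 0: p = -0.2500, q = 1.0000, dp/dtau = -0.2500, dq/dtau = -2.0000
step 1:
  k1: at (p, q) = (-0.250000, 1.000000), (dp/dtau, dq/dtau) = (-0.250000, -2.000000); Gamma_ppp = 0.000000, Gamma_ppq = 0.000000, Gamma_pqq = 0.000000, Gamma_qpp = 0.000000, Gamma_qpq = 0.000000, Gamma_qqq = 0.000000; k1 = (-0.250000, -2.000000, 0.000000, 0.000000)
  k2: at (p, q) = (-0.275000, 0.800000), (dp/dtau, dq/dtau) = (-0.250000, -2.000000); Gamma_ppp = 0.000000, Gamma_ppq = 0.000000, Gamma_pqq = 0.000000, Gamma_qpp = 0.000000, Gamma_qpq = 0.000000, Gamma_qqq = 0.000000; k2 = (-0.250000, -2.000000, 0.000000, 0.000000)
  k3: at (p, q) = (-0.275000, 0.800000), (dp/dtau, dq/dtau) = (-0.250000, -2.000000); Gamma_ppp = 0.000000, Gamma_ppq = 0.000000, Gamma_pqq = 0.000000, Gamma_qpp = 0.000000, Gamma_qpq = 0.000000, Gamma_qqq = 0.000000; k3 = (-0.250000, -2.000000, 0.000000, 0.000000)
  k4: at (p, q) = (-0.300000, 0.600000), (dp/dtau, dq/dtau) = (-0.250000, -2.000000); Gamma_ppp = 0.000000, Gamma_ppq = 0.000000, Gamma_pqq = 0.000000, Gamma_qpp = 0.000000, Gamma_qpq = 0.000000, Gamma_qqq = 0.000000; k4 = (-0.250000, -2.000000, 0.000000, 0.000000)
  Y <- Y + (h/6)(k1 + 2k2 + 2k3 + k4): p = -0.3000, q = 0.6000, dp/dtau = -0.2500, dq/dtau = -2.0000
step 2:
  k1: at (p, q) = (-0.300000, 0.600000), (dp/dtau, dq/dtau) = (-0.250000, -2.000000); Gamma_ppp = 0.000000, Gamma_ppq = 0.000000, Gamma_pqq = 0.000000, Gamma_qpp = 0.000000, Gamma_qpq = 0.000000, Gamma_qqq = 0.000000; k1 = (-0.250000, -2.000000, 0.000000, 0.000000)
  k2: at (p, q) = (-0.325000, 0.400000), (dp/dtau, dq/dtau) = (-0.250000, -2.000000); Gamma_ppp = 0.000000, Gamma_ppq = 0.000000, Gamma_pqq = 0.000000, Gamma_qpp = 0.000000, Gamma_qpq = 0.000000, Gamma_qqq = 0.000000; k2 = (-0.250000, -2.000000, 0.000000, 0.000000)
  k3: at (p, q) = (-0.325000, 0.400000), (dp/dtau, dq/dtau) = (-0.250000, -2.000000); Gamma_ppp = 0.000000, Gamma_ppq = 0.000000, Gamma_pqq = 0.000000, Gamma_qpp = 0.000000, Gamma_qpq = 0.000000, Gamma_qqq = 0.000000; k3 = (-0.250000, -2.000000, 0.000000, 0.000000)
  k4: at (p, q) = (-0.350000, 0.200000), (dp/dtau, dq/dtau) = (-0.250000, -2.000000); Gamma_ppp = 0.000000, Gamma_ppq = 0.000000, Gamma_pqq = 0.000000, Gamma_qpp = 0.000000, Gamma_qpq = 0.000000, Gamma_qqq = 0.000000; k4 = (-0.250000, -2.000000, 0.000000, 0.000000)
  Y <- Y + (h/6)(k1 + 2k2 + 2k3 + k4): p = -0.3500, q = 0.2000, dp/dtau = -0.2500, dq/dtau = -2.0000
step 3:
  k1: at (p, q) = (-0.350000, 0.200000), (dp/dtau, dq/dtau) = (-0.250000, -2.000000); Gamma_ppp = 0.000000, Gamma_ppq = 0.000000, Gamma_pqq = 0.000000, Gamma_qpp = 0.000000, Gamma_qpq = 0.000000, Gamma_qqq = 0.000000; k1 = (-0.250000, -2.000000, 0.000000, 0.000000)
  k2: at (p, q) = (-0.375000, 0.000000), (dp/dtau, dq/dtau) = (-0.250000, -2.000000); Gamma_ppp = 0.000000, Gamma_ppq = 0.000000, Gamma_pqq = 0.000000, Gamma_qpp = 0.000000, Gamma_qpq = 0.000000, Gamma_qqq = 0.000000; k2 = (-0.250000, -2.000000, 0.000000, 0.000000)
  k3: at (p, q) = (-0.375000, 0.000000), (dp/dtau, dq/dtau) = (-0.250000, -2.000000); Gamma_ppp = 0.000000, Gamma_ppq = 0.000000, Gamma_pqq = 0.000000, Gamma_qpp = 0.000000, Gamma_qpq = 0.000000, Gamma_qqq = 0.000000; k3 = (-0.250000, -2.000000, 0.000000, 0.000000)
  k4: at (p, q) = (-0.400000, -0.200000), (dp/dtau, dq/dtau) = (-0.250000, -2.000000); Gamma_ppp = 0.000000, Gamma_ppq = 0.000000, Gamma_pqq = 0.000000, Gamma_qpp = 0.000000, Gamma_qpq = 0.000000, Gamma_qqq = 0.000000; k4 = (-0.250000, -2.000000, 0.000000, 0.000000)
  Y <- Y + (h/6)(k1 + 2k2 + 2k3 + k4): p = -0.4000, q = -0.2000, dp/dtau = -0.2500, dq/dtau = -2.0000


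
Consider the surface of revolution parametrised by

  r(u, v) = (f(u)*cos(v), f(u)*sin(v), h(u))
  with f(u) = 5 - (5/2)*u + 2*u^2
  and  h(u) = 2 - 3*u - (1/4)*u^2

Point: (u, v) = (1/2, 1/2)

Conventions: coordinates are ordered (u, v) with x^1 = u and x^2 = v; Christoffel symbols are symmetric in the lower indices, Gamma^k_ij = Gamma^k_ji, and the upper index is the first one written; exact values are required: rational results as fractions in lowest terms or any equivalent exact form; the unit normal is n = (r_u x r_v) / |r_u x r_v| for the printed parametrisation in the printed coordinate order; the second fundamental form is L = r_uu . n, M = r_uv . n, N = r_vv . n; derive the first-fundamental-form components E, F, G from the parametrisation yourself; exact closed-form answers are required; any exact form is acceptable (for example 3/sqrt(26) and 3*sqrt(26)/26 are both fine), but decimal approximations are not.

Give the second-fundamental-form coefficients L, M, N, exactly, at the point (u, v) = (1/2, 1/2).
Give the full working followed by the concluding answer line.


f = 17/4, f' = -1/2, f'' = 4, h' = -13/4, h'' = -1/2
E = 173/16, F = 0, G = 289/16; answer radicand W^2 = 173/16
unnormalised second-form numerators: l = 53/4, m = 0, n = -221/16; L = l/sqrt(173/16), and similarly M = m/sqrt(W^2), N = n/sqrt(W^2)

Answer: L = 53*sqrt(173)/173, M = 0, N = -221*sqrt(173)/692


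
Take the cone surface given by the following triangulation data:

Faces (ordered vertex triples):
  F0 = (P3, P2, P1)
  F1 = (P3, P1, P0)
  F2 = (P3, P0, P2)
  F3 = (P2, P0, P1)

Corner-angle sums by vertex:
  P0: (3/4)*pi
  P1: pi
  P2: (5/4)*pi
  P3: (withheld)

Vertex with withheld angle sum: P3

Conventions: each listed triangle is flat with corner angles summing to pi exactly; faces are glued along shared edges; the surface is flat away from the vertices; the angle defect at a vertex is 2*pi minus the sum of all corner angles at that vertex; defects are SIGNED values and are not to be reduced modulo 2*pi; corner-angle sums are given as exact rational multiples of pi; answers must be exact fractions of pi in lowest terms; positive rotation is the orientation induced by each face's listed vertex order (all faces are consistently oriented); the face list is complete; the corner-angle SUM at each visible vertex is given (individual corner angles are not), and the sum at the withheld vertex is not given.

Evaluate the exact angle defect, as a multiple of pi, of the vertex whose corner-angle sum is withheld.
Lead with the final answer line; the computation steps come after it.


Answer: defect(P3) = pi

V = 4, E = 6, F = 4; chi = V - E + F = 2
Gauss-Bonnet: total defect = 2*pi*chi = 4*pi; visible defects sum to 3*pi


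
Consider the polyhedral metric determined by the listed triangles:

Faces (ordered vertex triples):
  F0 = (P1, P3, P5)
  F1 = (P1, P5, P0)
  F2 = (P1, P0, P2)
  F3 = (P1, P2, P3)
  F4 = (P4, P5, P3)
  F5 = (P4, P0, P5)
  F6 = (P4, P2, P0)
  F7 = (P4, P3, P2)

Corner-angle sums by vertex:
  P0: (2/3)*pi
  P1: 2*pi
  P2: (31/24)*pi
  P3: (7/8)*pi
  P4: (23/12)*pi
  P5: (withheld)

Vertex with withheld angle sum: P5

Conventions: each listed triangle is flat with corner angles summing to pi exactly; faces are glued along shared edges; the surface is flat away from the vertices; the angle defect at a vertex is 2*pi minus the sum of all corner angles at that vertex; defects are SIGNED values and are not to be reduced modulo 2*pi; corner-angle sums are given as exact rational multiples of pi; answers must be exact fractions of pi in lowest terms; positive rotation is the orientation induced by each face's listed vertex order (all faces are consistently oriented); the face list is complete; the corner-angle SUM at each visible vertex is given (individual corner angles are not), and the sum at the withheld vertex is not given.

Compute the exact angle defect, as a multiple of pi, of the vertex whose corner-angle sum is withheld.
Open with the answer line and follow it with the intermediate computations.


Answer: defect(P5) = (3/4)*pi

V = 6, E = 12, F = 8; chi = V - E + F = 2
Gauss-Bonnet: total defect = 2*pi*chi = 4*pi; visible defects sum to (13/4)*pi


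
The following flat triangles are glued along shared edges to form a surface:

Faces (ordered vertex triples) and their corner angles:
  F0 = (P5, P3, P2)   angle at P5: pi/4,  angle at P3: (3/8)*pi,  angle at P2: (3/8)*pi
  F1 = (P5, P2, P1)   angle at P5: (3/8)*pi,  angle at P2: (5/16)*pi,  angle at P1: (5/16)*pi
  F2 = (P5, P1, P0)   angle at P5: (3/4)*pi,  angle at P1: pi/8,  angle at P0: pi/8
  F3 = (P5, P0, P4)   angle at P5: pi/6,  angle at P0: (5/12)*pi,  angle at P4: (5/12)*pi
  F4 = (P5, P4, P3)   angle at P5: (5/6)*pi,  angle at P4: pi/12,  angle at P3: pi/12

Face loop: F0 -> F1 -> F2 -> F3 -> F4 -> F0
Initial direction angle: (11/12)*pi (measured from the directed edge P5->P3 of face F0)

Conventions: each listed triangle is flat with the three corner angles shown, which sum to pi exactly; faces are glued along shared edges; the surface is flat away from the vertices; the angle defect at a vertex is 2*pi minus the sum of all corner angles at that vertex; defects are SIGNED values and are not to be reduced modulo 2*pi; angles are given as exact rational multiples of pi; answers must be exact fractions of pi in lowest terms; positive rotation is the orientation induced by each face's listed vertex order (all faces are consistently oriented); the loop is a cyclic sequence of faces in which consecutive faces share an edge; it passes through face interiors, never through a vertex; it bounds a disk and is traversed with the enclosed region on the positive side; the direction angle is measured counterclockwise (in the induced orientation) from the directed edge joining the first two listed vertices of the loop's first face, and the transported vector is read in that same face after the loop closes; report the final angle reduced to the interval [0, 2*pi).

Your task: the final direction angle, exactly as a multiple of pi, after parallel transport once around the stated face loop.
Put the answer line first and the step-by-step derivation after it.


Answer: final direction angle = (13/24)*pi

enclosed vertex P5: corner angles sum to (19/8)*pi, defect = 2*pi - (19/8)*pi = (-3/8)*pi
adding the enclosed defects to the starting angle (mod 2*pi, induced orientation) gives the holonomy
final angle = (11/12)*pi - (3/8)*pi = (13/24)*pi (mod 2*pi)


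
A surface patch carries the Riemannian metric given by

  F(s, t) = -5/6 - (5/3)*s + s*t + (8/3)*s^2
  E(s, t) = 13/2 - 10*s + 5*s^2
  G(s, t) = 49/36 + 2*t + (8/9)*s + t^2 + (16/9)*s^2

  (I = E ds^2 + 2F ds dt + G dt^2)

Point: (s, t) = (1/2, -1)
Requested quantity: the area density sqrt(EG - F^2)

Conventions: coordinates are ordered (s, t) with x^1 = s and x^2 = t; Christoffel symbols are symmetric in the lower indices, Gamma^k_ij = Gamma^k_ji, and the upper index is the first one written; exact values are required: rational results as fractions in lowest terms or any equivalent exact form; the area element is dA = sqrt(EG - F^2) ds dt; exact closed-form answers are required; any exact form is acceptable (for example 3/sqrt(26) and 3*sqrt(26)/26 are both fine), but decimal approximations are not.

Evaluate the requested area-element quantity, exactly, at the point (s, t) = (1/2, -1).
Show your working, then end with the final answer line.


E = 11/4, F = -3/2, G = 5/4; EG - F^2 = 19/16

Answer: sqrt(EG - F^2) = sqrt(19)/4


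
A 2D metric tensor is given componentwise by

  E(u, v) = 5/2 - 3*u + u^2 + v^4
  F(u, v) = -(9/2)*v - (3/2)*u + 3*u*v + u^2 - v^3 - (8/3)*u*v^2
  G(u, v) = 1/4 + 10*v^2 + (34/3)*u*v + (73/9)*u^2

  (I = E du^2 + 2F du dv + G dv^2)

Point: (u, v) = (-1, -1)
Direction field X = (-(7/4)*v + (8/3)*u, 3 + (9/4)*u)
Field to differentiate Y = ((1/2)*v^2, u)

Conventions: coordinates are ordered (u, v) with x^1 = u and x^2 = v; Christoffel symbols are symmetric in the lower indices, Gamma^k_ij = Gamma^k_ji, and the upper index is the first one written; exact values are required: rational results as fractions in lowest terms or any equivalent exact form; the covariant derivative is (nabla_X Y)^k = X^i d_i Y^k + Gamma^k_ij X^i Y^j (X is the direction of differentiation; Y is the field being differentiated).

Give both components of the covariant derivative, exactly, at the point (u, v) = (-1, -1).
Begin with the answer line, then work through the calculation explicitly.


Answer: (nabla_X Y)^u = 71989/186264, (nabla_X Y)^v = -23791/15522

E = 15/2, F = 41/3, G = 1069/36 at the point
E_u = -5, E_v = -4, F_u = -55/6, F_v = -95/6, G_u = -248/9, G_v = -94/3
EG - F^2 = 2587/72;  g^inv = (72/2587) * [[1069/36, -41/3], [-41/3, 15/2]]
first-kind symbols [ij,l] = (1/2)(d_i g_jl + d_j g_il - d_l g_ij): [uu,u] = E_u/2 = -5/2, [uu,v] = F_u - E_v/2 = -43/6, [uv,u] = E_v/2 = -2, [uv,v] = G_u/2 = -124/9, [vv,u] = F_v - G_u/2 = -37/18, [vv,v] = G_v/2 = -47/3
Gamma^u_ij = (G*[ij,u] - F*[ij,v])/(EG - F^2), Gamma^v_ij = (E*[ij,v] - F*[ij,u])/(EG - F^2)
Gamma_uuu = 1707/2587, Gamma_uuv = 27844/7761, Gamma_uvv = 99191/23283, Gamma_vuu = -1410/2587, Gamma_vuv = -5472/2587, Gamma_vvv = -19312/7761
X = (-11/12, 3/4), Y = (1/2, -1) at the point


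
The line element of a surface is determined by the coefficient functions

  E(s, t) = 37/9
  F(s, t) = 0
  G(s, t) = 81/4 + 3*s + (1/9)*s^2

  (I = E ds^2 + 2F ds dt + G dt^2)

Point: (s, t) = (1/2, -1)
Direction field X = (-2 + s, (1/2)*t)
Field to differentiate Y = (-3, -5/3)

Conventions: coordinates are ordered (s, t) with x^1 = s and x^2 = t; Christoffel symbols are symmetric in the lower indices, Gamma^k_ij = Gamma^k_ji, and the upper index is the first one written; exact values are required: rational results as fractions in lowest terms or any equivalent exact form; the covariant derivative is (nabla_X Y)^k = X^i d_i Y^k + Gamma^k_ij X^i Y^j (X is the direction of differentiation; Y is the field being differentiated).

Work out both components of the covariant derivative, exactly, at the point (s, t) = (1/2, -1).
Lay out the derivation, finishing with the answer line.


E = 37/9, F = 0, G = 196/9 at the point
E_s = 0, E_t = 0, F_s = 0, F_t = 0, G_s = 28/9, G_t = 0
EG - F^2 = 7252/81;  g^inv = (81/7252) * [[196/9, 0], [0, 37/9]]
first-kind symbols [ij,l] = (1/2)(d_i g_jl + d_j g_il - d_l g_ij): [ss,s] = E_s/2 = 0, [ss,t] = F_s - E_t/2 = 0, [st,s] = E_t/2 = 0, [st,t] = G_s/2 = 14/9, [tt,s] = F_t - G_s/2 = -14/9, [tt,t] = G_t/2 = 0
Gamma^s_ij = (G*[ij,s] - F*[ij,t])/(EG - F^2), Gamma^t_ij = (E*[ij,t] - F*[ij,s])/(EG - F^2)
Gamma_sss = 0, Gamma_sst = 0, Gamma_stt = -14/37, Gamma_tss = 0, Gamma_tst = 1/14, Gamma_ttt = 0
X = (-3/2, -1/2), Y = (-3, -5/3) at the point

Answer: (nabla_X Y)^s = -35/111, (nabla_X Y)^t = 2/7


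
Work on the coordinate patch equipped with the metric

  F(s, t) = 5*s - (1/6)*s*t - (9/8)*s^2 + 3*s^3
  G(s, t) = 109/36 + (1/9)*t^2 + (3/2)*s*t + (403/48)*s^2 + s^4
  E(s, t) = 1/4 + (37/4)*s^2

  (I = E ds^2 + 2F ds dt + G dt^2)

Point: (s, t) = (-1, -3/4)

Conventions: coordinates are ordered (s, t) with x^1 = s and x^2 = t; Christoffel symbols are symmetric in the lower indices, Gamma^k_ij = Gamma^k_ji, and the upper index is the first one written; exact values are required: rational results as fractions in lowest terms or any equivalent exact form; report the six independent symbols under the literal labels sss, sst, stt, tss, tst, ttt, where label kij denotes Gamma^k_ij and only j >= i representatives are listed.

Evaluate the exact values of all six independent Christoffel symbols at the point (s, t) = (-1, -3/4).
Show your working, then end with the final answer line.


E = 19/2, F = -37/4, G = 245/18 at the point
E_s = -37/2, E_t = 0, F_s = 131/8, F_t = 1/6, G_s = -263/12, G_t = -5/3
EG - F^2 = 6299/144;  g^inv = (144/6299) * [[245/18, 37/4], [37/4, 19/2]]
first-kind symbols [ij,l] = (1/2)(d_i g_jl + d_j g_il - d_l g_ij): [ss,s] = E_s/2 = -37/4, [ss,t] = F_s - E_t/2 = 131/8, [st,s] = E_t/2 = 0, [st,t] = G_s/2 = -263/24, [tt,s] = F_t - G_s/2 = 89/8, [tt,t] = G_t/2 = -5/6
Gamma^s_ij = (G*[ij,s] - F*[ij,t])/(EG - F^2), Gamma^t_ij = (E*[ij,t] - F*[ij,s])/(EG - F^2)

Answer: Gamma_sss = 7363/12598, Gamma_sst = -29193/12598, Gamma_stt = 20695/6299, Gamma_tss = 10080/6299, Gamma_tst = -14991/6299, Gamma_ttt = 27357/12598


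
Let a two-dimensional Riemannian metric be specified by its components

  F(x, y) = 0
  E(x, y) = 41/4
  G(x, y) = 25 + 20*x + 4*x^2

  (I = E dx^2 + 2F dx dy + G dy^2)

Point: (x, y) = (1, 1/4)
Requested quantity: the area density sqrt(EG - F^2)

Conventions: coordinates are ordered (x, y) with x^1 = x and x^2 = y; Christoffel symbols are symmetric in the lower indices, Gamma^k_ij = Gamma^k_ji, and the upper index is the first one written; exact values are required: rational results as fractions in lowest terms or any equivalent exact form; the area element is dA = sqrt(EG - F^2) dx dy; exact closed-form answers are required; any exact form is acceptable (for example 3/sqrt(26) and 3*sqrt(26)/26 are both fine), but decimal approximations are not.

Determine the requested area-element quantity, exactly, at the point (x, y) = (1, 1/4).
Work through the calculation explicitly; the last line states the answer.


E = 41/4, F = 0, G = 49; EG - F^2 = 2009/4

Answer: sqrt(EG - F^2) = 7*sqrt(41)/2


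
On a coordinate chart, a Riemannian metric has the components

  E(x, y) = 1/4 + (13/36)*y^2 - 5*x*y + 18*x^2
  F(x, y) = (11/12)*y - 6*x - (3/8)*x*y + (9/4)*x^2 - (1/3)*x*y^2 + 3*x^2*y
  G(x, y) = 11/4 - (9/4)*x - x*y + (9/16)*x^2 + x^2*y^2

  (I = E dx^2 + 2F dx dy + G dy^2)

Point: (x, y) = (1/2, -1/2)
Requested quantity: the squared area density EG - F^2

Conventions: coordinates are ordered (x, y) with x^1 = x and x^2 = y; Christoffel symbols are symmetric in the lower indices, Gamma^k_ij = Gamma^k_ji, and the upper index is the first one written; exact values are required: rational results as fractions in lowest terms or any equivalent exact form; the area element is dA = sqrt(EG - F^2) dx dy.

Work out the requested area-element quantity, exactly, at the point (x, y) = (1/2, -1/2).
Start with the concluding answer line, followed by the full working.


Answer: EG - F^2 = 2645/1152

E = 877/144, F = -103/32, G = 133/64; EG - F^2 = 2645/1152


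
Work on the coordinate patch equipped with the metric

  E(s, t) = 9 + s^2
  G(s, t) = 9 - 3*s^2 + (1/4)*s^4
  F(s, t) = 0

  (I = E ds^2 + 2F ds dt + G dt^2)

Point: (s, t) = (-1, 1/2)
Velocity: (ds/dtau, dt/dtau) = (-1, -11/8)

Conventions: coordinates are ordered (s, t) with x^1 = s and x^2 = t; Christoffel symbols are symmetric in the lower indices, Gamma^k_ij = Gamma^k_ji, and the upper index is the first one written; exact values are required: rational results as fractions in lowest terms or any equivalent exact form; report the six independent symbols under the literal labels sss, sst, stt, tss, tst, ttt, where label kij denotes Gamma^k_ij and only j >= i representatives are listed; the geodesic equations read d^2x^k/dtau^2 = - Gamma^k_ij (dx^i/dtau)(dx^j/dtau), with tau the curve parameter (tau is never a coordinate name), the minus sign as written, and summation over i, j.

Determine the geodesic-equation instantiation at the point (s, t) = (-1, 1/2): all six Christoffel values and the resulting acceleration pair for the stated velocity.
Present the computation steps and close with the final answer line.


E = 10, F = 0, G = 25/4 at the point
E_s = -2, E_t = 0, F_s = 0, F_t = 0, G_s = 5, G_t = 0
EG - F^2 = 125/2;  g^inv = (2/125) * [[25/4, 0], [0, 10]]
first-kind symbols [ij,l] = (1/2)(d_i g_jl + d_j g_il - d_l g_ij): [ss,s] = E_s/2 = -1, [ss,t] = F_s - E_t/2 = 0, [st,s] = E_t/2 = 0, [st,t] = G_s/2 = 5/2, [tt,s] = F_t - G_s/2 = -5/2, [tt,t] = G_t/2 = 0
Gamma^s_ij = (G*[ij,s] - F*[ij,t])/(EG - F^2), Gamma^t_ij = (E*[ij,t] - F*[ij,s])/(EG - F^2)
Gamma_sss = -1/10, Gamma_sst = 0, Gamma_stt = -1/4, Gamma_tss = 0, Gamma_tst = 2/5, Gamma_ttt = 0
d^2s/dtau^2 = -(Gamma_sss*(-1)^2 + 2*Gamma_sst*(-1)*(-11/8) + Gamma_stt*(-11/8)^2) = 733/1280
d^2t/dtau^2 = -(Gamma_tss*(-1)^2 + 2*Gamma_tst*(-1)*(-11/8) + Gamma_ttt*(-11/8)^2) = -11/10

Answer: Gamma_sss = -1/10, Gamma_sst = 0, Gamma_stt = -1/4, Gamma_tss = 0, Gamma_tst = 2/5, Gamma_ttt = 0; accelerations (d^2s/dtau^2, d^2t/dtau^2) = (733/1280, -11/10)


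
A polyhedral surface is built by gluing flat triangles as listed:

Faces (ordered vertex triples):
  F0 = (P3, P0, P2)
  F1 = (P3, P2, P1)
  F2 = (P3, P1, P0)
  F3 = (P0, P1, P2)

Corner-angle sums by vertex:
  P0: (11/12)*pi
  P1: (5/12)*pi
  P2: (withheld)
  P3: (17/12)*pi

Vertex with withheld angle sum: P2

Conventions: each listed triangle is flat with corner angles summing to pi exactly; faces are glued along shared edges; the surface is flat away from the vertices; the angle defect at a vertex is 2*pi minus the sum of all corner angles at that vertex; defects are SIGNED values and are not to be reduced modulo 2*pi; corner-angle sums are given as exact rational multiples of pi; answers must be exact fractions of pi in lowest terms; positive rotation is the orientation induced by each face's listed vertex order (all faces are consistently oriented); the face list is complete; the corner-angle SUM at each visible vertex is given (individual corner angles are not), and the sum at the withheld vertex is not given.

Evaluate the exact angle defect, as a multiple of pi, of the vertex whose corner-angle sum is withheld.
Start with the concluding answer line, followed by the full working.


Answer: defect(P2) = (3/4)*pi

V = 4, E = 6, F = 4; chi = V - E + F = 2
Gauss-Bonnet: total defect = 2*pi*chi = 4*pi; visible defects sum to (13/4)*pi


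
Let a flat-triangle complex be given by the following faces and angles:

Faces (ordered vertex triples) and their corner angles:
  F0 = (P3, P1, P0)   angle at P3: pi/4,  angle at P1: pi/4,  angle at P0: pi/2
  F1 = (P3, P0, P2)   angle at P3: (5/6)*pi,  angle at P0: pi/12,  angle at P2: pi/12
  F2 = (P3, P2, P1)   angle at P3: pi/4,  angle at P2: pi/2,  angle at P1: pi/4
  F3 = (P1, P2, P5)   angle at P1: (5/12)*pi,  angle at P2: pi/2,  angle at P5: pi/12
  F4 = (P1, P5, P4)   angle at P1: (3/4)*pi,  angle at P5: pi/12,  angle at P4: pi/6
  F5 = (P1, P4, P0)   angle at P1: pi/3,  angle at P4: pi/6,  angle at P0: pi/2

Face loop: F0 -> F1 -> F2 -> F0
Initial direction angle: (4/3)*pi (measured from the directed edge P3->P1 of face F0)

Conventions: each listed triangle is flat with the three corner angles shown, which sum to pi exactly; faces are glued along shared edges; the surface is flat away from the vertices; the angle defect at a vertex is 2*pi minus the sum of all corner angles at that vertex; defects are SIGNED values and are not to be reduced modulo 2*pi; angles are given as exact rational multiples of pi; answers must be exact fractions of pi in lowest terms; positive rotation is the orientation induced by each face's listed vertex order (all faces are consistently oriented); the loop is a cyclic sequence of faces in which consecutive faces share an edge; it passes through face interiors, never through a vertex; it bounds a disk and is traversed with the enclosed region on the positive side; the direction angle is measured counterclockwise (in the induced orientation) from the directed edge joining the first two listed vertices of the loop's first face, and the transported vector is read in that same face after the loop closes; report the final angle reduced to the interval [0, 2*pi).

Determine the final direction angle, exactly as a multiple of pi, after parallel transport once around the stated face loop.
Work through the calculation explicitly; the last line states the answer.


enclosed vertex P3: corner angles sum to (4/3)*pi, defect = 2*pi - (4/3)*pi = (2/3)*pi
transport around the loop rotates by the sum of enclosed defects; add to the initial angle mod 2*pi
final angle = (4/3)*pi + (2/3)*pi = 0 (mod 2*pi)

Answer: final direction angle = 0


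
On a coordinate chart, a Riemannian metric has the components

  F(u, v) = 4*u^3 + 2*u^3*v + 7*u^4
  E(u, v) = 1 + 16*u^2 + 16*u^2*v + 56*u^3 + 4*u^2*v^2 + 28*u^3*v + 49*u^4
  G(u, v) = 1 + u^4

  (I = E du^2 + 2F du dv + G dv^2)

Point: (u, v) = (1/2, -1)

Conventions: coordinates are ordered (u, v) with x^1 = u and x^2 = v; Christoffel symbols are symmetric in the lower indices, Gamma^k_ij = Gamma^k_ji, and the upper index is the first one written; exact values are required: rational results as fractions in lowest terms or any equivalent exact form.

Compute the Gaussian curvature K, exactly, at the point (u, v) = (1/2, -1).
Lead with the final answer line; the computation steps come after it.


Answer: K = -64/4761

E = 137/16, F = 11/16, G = 17/16, EG - F^2 = 69/8 at the point
E_u = 99/2, E_v = 11/2, F_u = 5, F_v = 1/4, G_u = 1/2, G_v = 0
E_vv = 2, F_uv = 3/2, G_uu = 3
K follows from Brioschi's formula, (det M1 - det M2)/(EG - F^2)^2.
M1 = [[-E_vv/2 + F_uv - G_uu/2, E_u/2, F_u - E_v/2], [F_v - G_u/2, E, F], [G_v/2, F, G]] = [[-1, 99/4, 9/4], [0, 137/16, 11/16], [0, 11/16, 17/16]]; det M1 = -69/8
M2 = [[0, E_v/2, G_u/2], [E_v/2, E, F], [G_u/2, F, G]] = [[0, 11/4, 1/4], [11/4, 137/16, 11/16], [1/4, 11/16, 17/16]]; det M2 = -61/8
det M1 - det M2 = -1; K = -1 / (69/8)^2 = -64/4761


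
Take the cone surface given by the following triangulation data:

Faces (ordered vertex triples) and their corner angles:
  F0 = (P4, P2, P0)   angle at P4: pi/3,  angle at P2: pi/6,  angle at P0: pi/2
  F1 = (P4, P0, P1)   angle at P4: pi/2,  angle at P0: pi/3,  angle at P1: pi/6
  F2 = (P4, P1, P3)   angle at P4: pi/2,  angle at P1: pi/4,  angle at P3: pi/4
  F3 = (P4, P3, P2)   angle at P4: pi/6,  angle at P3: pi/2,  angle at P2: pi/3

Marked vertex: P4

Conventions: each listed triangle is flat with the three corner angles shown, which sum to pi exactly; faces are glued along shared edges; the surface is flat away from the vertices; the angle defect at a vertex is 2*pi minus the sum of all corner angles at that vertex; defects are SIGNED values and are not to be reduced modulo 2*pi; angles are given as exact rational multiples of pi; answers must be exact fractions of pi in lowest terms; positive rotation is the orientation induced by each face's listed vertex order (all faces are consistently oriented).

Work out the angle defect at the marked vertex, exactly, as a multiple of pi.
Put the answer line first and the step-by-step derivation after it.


Answer: defect(P4) = pi/2

Sum of corner angles at P4: (3/2)*pi
defect = 2*pi - (3/2)*pi


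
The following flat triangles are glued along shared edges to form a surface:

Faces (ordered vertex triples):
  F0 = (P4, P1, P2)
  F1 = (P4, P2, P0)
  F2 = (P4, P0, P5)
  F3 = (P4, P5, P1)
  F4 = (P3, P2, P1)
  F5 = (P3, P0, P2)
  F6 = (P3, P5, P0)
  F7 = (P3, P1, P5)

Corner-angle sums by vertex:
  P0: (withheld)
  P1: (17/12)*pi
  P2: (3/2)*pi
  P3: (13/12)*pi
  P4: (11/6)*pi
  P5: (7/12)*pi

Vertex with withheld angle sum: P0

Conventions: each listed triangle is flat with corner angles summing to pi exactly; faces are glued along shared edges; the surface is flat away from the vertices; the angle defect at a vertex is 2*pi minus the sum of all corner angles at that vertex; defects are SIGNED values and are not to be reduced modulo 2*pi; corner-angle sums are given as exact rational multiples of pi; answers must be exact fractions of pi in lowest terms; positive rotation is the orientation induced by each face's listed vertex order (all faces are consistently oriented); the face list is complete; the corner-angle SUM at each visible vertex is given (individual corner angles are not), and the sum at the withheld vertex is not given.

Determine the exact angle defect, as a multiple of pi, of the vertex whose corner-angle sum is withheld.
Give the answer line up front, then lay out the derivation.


Answer: defect(P0) = (5/12)*pi

V = 6, E = 12, F = 8; chi = V - E + F = 2
Gauss-Bonnet: total defect = 2*pi*chi = 4*pi; visible defects sum to (43/12)*pi


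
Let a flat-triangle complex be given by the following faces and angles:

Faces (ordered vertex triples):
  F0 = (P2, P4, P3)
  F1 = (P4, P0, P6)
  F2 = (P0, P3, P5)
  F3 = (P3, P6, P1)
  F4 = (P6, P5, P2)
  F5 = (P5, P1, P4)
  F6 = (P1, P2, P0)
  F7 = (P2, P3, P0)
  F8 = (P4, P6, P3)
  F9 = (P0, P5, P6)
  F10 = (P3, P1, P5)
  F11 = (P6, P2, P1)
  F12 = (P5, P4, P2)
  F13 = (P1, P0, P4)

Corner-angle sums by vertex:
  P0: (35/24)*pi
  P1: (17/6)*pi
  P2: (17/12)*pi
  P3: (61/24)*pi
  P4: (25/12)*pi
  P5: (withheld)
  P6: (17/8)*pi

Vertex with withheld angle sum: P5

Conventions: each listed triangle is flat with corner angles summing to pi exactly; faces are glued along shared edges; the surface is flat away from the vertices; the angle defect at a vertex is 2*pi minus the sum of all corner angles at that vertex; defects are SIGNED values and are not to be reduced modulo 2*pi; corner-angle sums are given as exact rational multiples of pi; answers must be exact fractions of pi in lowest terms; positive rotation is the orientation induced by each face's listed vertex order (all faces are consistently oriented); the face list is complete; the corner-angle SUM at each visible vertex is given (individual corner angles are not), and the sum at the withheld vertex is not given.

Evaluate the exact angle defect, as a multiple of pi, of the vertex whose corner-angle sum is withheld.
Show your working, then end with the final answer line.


V = 7, E = 21, F = 14; chi = V - E + F = 0
Gauss-Bonnet: total defect = 2*pi*chi = 0; visible defects sum to (-11/24)*pi

Answer: defect(P5) = (11/24)*pi


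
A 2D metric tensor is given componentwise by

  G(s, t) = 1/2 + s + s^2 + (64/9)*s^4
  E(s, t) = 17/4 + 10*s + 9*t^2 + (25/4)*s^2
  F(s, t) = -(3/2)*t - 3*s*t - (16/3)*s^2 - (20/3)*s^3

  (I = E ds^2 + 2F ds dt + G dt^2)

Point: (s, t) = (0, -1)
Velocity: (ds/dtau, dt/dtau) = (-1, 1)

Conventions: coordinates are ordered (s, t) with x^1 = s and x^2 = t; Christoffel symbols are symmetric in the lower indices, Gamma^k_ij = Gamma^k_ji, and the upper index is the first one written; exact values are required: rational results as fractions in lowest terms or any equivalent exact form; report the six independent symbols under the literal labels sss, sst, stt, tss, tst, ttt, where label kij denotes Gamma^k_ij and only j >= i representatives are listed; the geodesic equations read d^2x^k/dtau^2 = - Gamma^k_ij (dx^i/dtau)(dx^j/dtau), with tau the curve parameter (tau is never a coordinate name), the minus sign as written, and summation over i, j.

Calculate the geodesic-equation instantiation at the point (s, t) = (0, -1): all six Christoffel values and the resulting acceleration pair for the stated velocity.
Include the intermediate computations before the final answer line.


E = 53/4, F = 3/2, G = 1/2 at the point
E_s = 10, E_t = -18, F_s = 3, F_t = -3/2, G_s = 1, G_t = 0
EG - F^2 = 35/8;  g^inv = (8/35) * [[1/2, -3/2], [-3/2, 53/4]]
first-kind symbols [ij,l] = (1/2)(d_i g_jl + d_j g_il - d_l g_ij): [ss,s] = E_s/2 = 5, [ss,t] = F_s - E_t/2 = 12, [st,s] = E_t/2 = -9, [st,t] = G_s/2 = 1/2, [tt,s] = F_t - G_s/2 = -2, [tt,t] = G_t/2 = 0
Gamma^s_ij = (G*[ij,s] - F*[ij,t])/(EG - F^2), Gamma^t_ij = (E*[ij,t] - F*[ij,s])/(EG - F^2)
Gamma_sss = -124/35, Gamma_sst = -6/5, Gamma_stt = -8/35, Gamma_tss = 1212/35, Gamma_tst = 23/5, Gamma_ttt = 24/35
d^2s/dtau^2 = -(Gamma_sss*(-1)^2 + 2*Gamma_sst*(-1)*(1) + Gamma_stt*(1)^2) = 48/35
d^2t/dtau^2 = -(Gamma_tss*(-1)^2 + 2*Gamma_tst*(-1)*(1) + Gamma_ttt*(1)^2) = -914/35

Answer: Gamma_sss = -124/35, Gamma_sst = -6/5, Gamma_stt = -8/35, Gamma_tss = 1212/35, Gamma_tst = 23/5, Gamma_ttt = 24/35; accelerations (d^2s/dtau^2, d^2t/dtau^2) = (48/35, -914/35)


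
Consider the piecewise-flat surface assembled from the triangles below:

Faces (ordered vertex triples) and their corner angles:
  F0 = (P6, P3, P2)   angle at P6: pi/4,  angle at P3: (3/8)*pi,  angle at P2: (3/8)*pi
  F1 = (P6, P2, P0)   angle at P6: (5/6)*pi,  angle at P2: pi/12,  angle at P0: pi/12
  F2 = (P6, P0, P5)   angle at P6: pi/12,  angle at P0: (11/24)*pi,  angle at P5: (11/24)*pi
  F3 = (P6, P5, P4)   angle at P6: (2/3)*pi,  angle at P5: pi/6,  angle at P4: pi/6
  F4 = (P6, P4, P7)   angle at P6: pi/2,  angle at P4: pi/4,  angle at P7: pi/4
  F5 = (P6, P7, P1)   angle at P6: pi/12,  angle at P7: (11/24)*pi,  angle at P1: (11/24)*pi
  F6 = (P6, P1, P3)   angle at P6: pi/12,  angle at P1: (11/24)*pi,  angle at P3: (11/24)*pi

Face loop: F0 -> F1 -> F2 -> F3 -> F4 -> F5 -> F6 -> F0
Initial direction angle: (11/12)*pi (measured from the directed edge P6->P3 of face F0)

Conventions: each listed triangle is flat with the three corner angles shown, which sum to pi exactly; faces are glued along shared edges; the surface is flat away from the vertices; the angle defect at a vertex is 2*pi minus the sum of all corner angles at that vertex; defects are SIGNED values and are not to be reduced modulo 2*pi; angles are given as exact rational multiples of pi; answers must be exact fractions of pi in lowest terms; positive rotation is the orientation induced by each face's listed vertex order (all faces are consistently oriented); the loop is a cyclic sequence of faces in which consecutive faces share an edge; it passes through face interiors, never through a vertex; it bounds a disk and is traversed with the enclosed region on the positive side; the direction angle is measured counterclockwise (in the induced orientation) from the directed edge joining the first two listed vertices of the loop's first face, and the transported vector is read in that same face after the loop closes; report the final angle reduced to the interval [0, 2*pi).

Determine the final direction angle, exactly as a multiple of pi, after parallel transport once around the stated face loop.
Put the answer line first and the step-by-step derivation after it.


Answer: final direction angle = (5/12)*pi

enclosed vertex P6: corner angles sum to (5/2)*pi, defect = 2*pi - (5/2)*pi = -pi/2
transport around the loop rotates by the sum of enclosed defects; add to the initial angle mod 2*pi
final angle = (11/12)*pi - pi/2 = (5/12)*pi (mod 2*pi)


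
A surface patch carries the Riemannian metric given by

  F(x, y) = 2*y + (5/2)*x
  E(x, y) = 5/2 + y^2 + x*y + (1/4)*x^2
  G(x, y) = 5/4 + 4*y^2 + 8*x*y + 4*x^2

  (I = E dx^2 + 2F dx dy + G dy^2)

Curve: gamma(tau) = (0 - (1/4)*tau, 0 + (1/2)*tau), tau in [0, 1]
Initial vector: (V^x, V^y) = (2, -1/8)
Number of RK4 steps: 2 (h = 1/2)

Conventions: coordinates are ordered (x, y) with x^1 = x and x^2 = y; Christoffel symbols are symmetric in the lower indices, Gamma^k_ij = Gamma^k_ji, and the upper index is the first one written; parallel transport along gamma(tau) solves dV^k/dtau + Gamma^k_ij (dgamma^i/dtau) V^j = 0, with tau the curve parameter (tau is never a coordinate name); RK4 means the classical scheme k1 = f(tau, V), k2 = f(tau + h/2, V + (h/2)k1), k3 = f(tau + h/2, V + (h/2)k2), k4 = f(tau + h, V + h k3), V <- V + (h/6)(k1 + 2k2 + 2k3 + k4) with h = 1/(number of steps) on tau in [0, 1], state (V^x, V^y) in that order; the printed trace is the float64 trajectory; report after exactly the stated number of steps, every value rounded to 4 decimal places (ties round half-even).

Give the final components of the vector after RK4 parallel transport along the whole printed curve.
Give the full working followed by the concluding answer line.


gamma'(tau) = (-1/4, 1/2); f(tau, V)^k = -Gamma^k_ij(gamma(tau)) gamma'^i(tau) V^j; h = 1/2; intermediate values shown to 6 dp
curve data and Christoffel symbols at the stage parameters:
  tau = 0.000000: gamma = (0.000000, 0.000000), gamma' = (-0.250000, 0.500000); Gamma_xxx = 0.000000, Gamma_xxy = 0.000000, Gamma_xyy = 0.800000, Gamma_yxx = 2.000000, Gamma_yxy = 0.000000, Gamma_yyy = 0.000000
  tau = 0.250000: gamma = (-0.062500, 0.125000), gamma' = (-0.250000, 0.500000); Gamma_xxx = -0.052508, Gamma_xxy = 0.030070, Gamma_xyy = 0.692082, Gamma_yxx = 1.905124, Gamma_yxy = 0.195303, Gamma_yyy = 0.146266
  tau = 0.500000: gamma = (-0.125000, 0.250000), gamma' = (-0.250000, 0.500000); Gamma_xxx = -0.094327, Gamma_xxy = 0.046274, Gamma_xyy = 0.569522, Gamma_yxx = 1.775380, Gamma_yxy = 0.374342, Gamma_yyy = 0.299592
  tau = 0.750000: gamma = (-0.187500, 0.375000), gamma' = (-0.250000, 0.500000); Gamma_xxx = -0.122159, Gamma_xxy = 0.051369, Gamma_xyy = 0.435456, Gamma_yxx = 1.620212, Gamma_yxy = 0.528937, Gamma_yyy = 0.451256
  tau = 1.000000: gamma = (-0.250000, 0.500000), gamma' = (-0.250000, 0.500000); Gamma_xxx = -0.134969, Gamma_xxy = 0.049080, Gamma_xyy = 0.294479, Gamma_yxx = 1.450409, Gamma_yxy = 0.654397, Gamma_yyy = 0.593047
step 0: V^x = 2.0000, V^y = -0.1250
step 1: k1 = (0.050000, 1.000000), k2 = (-0.098992, 0.758953), k3 = (-0.077543, 0.746315), k4 = (-0.159421, 0.489447); V <- V + (h/6)(k1 + 2k2 + 2k3 + k4): V^x = 1.9615, V^y = 0.2500
step 2: k1 = (-0.159934, 0.489403), k2 = (-0.184323, 0.235355), k3 = (-0.170967, 0.240429), k4 = (-0.159303, 0.017206); V <- V + (h/6)(k1 + 2k2 + 2k3 + k4): V^x = 1.8756, V^y = 0.3715

Answer: V^x = 1.8756, V^y = 0.3715
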